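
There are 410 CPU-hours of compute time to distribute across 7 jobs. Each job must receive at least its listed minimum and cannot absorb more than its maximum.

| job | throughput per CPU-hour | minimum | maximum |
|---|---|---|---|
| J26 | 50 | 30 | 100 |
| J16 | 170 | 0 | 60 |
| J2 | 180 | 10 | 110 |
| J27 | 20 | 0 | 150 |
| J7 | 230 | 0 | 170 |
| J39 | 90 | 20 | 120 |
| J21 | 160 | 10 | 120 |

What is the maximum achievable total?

75600

Meeting every minimum uses 30+0+10+0+0+20+10 = 70 CPU-hours, leaving 340.
Rank by throughput per CPU-hour: J7 230 > J2 180 > J16 170 > J21 160 > J39 90 > J26 50 > J27 20.
Give J7 170 more to hit its cap of 170 → 170 left.
J2: +100 to 110 (cap) → 70 left.
J16 takes 60 more to reach its cap of 60 → 10 left.
J21 has room for 110 more but only 10 remain, so it gets 20.
Total = 50×30 + 170×60 + 180×110 + 230×170 + 90×20 + 160×20 = 75600.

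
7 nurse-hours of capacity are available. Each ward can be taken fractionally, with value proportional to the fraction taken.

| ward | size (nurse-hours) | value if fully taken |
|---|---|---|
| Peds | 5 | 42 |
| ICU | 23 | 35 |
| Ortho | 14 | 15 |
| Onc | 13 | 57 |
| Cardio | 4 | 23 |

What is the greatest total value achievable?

Sort by value density: Peds 42/5≈8.4, Cardio 23/4≈5.75, Onc 57/13≈4.38, ICU 35/23≈1.52, Ortho 15/14≈1.07.
Take all of Peds (5 nurse-hours, value 42) → 2 nurse-hours left.
Fill the last 2 nurse-hours with part of Cardio: 2/4 of it earns 11.5.
Total value = 53.5.

53.5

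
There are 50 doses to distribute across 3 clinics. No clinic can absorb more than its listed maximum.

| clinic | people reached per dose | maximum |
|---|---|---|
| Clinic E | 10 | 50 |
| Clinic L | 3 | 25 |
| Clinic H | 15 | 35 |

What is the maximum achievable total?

675

Highest people reached per dose first: Clinic H 15 > Clinic E 10 > Clinic L 3.
Give Clinic H 35 to hit its cap of 35 — 15 left.
Clinic E: +15 (room for 50) → 15. Pool exhausted.
Total = 10×15 + 15×35 = 675.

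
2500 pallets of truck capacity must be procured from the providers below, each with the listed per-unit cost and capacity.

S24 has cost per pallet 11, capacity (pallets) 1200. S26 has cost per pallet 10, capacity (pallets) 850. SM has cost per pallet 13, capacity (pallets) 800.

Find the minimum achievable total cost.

27550

Cheapest first:
S26 at 10: take all 850 pallets — 1650 still needed.
S24 at 11: take all 1200 pallets — 450 still needed.
SM at 13: take 450 of its 800 — requirement met.
Cost = 850×10 + 1200×11 + 450×13 = 27550.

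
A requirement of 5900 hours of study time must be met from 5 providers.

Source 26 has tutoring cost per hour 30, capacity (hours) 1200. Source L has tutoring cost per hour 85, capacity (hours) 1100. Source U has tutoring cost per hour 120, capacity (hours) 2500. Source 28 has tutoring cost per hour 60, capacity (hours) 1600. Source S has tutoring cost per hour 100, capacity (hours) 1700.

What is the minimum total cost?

Use providers in increasing cost order.
Source 26 at 30: take all 1200 hours ; 4700 still needed.
Take 1600 from Source 28 at 60 ; need 3100 more.
Source L at 85: take all 1100 hours ; 2000 still needed.
Source S at 100: take all 1700 hours ; 300 still needed.
Source U (120): take the remaining 300 ; done.
Cost = 1200×30 + 1600×60 + 1100×85 + 1700×100 + 300×120 = 431500.

431500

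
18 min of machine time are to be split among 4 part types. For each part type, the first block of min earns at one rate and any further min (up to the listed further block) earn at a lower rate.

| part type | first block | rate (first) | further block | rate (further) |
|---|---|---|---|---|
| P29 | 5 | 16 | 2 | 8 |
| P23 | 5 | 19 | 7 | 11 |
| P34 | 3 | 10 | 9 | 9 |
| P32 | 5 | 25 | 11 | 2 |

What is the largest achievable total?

Treat each block as its own option and order by rate: P32/tier1 25 > P23/tier1 19 > P29/tier1 16 > P23/tier2 11 > P34/tier1 10 > P34/tier2 9 > P29/tier2 8 > P32/tier2 2.
P32 tier1 at 25: fill all 5 ; 13 left.
Fill P23 tier1 block (5 at 19) ; 8 left.
P29 tier1 at 16: fill all 5 ; 3 left.
P23 tier2 at 11: only 3 left, fill 3.
Total = 25×5 + 19×5 + 16×5 + 11×3 = 333.

333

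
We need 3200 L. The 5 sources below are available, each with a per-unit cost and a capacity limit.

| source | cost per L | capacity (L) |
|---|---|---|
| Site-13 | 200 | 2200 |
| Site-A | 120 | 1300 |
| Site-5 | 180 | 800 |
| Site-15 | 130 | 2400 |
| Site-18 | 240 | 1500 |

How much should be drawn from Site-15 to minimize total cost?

1900

Fill from the cheapest source first.
Take 1300 from Site-A at 120 ; need 1900 more.
Site-15 at 130: take 1900 of its 2400 ; requirement met.
Site-5, Site-13, Site-18: unused.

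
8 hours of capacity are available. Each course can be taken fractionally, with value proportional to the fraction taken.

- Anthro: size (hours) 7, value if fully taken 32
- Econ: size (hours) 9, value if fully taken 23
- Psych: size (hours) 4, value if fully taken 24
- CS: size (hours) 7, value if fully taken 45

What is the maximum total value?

Best value per unit of size first: CS 45/7≈6.43, Psych 24/4≈6, Anthro 32/7≈4.57, Econ 23/9≈2.56.
Take all of CS (7 hours, value 45) — 1 hours left.
1 hours left: a 1/4 share of Psych gives 24×1/4 = 6.
Total value = 51.

51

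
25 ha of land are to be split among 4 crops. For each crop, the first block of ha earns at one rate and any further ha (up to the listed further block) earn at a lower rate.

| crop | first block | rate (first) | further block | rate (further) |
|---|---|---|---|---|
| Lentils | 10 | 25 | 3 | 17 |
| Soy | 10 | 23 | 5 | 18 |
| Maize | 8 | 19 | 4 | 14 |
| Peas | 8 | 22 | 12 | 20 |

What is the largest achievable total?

590

Rank every tier by rate: Lentils/tier1 25 > Soy/tier1 23 > Peas/tier1 22 > Peas/tier2 20 > Maize/tier1 19 > Soy/tier2 18 > Lentils/tier2 17 > Maize/tier2 14.
Lentils/tier1 (25): +10 — 15 left.
Soy tier1 at 23: fill all 10 — 5 left.
Peas/tier1: +5 of 8 at 22; pool empty.
Total = 25×10 + 23×10 + 22×5 = 590.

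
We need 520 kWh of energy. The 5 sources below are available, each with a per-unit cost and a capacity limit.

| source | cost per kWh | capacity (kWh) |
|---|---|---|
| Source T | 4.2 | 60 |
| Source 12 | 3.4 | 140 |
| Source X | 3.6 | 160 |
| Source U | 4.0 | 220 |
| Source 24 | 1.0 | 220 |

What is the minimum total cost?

1272

Cheapest first:
Source 24 at 1.0: take all 220 kWh → 300 still needed.
Take 140 from Source 12 at 3.4 → need 160 more.
Take 160 from Source X at 3.6 → need 0 more.
Source U, Source T: unused.
Cost = 220×1.0 + 140×3.4 + 160×3.6 = 1272.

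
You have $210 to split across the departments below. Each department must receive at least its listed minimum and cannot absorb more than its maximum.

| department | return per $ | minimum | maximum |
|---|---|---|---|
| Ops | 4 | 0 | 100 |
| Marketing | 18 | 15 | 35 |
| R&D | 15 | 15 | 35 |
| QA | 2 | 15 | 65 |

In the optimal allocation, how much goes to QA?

40

Meeting every minimum uses 0+15+15+15 = 45 $, leaving 165.
Highest return per $ first: Marketing 18 > R&D 15 > Ops 4 > QA 2.
Marketing: +20 to 35 (cap) — 145 left.
R&D: +20 to 35 (cap) — 125 left.
Give Ops 100 more to hit its cap of 100 — 25 left.
QA has room for 50 more but only 25 remain, so it gets 40.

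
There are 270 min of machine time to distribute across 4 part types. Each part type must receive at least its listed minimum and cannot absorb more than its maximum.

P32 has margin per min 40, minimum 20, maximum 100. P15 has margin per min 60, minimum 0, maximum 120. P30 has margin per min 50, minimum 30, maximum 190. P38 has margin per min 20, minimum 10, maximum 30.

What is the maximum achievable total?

Meeting every minimum uses 20+0+30+10 = 60 min, leaving 210.
Order the part types by margin per min: P15 60 > P30 50 > P32 40 > P38 20.
P15: +120 to 120 (cap) → 90 left.
Only 90 left; P30 takes them to reach 120.
Total = 40×20 + 60×120 + 50×120 + 20×10 = 14200.

14200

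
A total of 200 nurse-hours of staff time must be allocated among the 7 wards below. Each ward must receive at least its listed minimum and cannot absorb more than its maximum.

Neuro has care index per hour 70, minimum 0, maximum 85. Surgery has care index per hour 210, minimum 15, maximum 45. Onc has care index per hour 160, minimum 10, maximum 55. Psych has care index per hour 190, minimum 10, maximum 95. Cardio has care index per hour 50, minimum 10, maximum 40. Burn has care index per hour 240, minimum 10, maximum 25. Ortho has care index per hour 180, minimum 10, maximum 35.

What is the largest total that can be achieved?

38300

Meeting every minimum uses 0+15+10+10+10+10+10 = 65 nurse-hours, leaving 135.
Rank by care index per hour: Burn 240 > Surgery 210 > Psych 190 > Ortho 180 > Onc 160 > Neuro 70 > Cardio 50.
Burn: +15 to 25 (cap) ; 120 left.
Surgery takes 30 more to reach its cap of 45 ; 90 left.
Psych takes 85 more to reach its cap of 95 ; 5 left.
Ortho: +5 (room for 25) → 15. Pool exhausted.
Total = 210×45 + 160×10 + 190×95 + 50×10 + 240×25 + 180×15 = 38300.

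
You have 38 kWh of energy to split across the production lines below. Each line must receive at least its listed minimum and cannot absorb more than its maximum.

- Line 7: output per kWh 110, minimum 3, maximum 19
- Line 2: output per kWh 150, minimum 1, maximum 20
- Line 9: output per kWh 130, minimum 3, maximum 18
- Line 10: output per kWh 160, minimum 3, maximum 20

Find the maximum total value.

Meeting every minimum uses 3+1+3+3 = 10 kWh, leaving 28.
Order the production lines by output per kWh: Line 10 160 > Line 2 150 > Line 9 130 > Line 7 110.
Line 10: +17 to 20 (cap) → 11 left.
Line 2: +11 (room for 19) → 12. Pool exhausted.
Total = 110×3 + 150×12 + 130×3 + 160×20 = 5720.

5720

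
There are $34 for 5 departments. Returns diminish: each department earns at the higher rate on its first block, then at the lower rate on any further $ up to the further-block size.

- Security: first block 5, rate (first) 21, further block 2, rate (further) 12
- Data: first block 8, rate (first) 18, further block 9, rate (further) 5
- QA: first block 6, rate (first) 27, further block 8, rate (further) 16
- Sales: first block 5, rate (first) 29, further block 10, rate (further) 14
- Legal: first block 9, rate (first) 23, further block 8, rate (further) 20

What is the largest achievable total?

797

Rank every tier by rate: Sales/tier1 29 > QA/tier1 27 > Legal/tier1 23 > Security/tier1 21 > Legal/tier2 20 > Data/tier1 18 > QA/tier2 16 > Sales/tier2 14 > Security/tier2 12 > Data/tier2 5.
Sales tier1 at 29: fill all 5 → 29 left.
QA tier1 at 27: fill all 6 → 23 left.
Fill Legal tier1 block (9 at 23) → 14 left.
Security tier1 at 21: fill all 5 → 9 left.
Fill Legal tier2 block (8 at 20) → 1 left.
1 remain; put them into Data tier1 at 18.
Total = 29×5 + 27×6 + 23×9 + 21×5 + 20×8 + 18×1 = 797.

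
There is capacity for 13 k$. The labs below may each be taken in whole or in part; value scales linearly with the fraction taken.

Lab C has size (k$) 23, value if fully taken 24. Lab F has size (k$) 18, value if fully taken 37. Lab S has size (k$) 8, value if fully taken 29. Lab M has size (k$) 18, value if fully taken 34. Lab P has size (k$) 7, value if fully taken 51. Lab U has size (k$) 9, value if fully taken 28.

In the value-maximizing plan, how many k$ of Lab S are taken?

Sort by value density: Lab P 51/7≈7.29, Lab S 29/8≈3.62, Lab U 28/9≈3.11, Lab F 37/18≈2.06, Lab M 34/18≈1.89, Lab C 24/23≈1.04.
Lab P: take in full, 7 k$ for value 51 — 6 left.
6 k$ left: a 6/8 share of Lab S gives 29×6/8 = 21.75.

6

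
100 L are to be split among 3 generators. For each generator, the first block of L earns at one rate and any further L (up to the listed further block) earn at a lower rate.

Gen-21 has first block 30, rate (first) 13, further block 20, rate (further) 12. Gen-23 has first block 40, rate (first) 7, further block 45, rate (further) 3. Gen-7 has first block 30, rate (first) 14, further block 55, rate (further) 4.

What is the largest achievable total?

1190

Treat each block as its own option and order by rate: Gen-7/T1 14 > Gen-21/T1 13 > Gen-21/T2 12 > Gen-23/T1 7 > Gen-7/T2 4 > Gen-23/T2 3.
Gen-7 T1 at 14: fill all 30 → 70 left.
Gen-21/T1 (13): +30 → 40 left.
Fill Gen-21 T2 block (20 at 12) → 20 left.
Gen-23/T1: +20 of 40 at 7; pool empty.
Total = 14×30 + 13×30 + 12×20 + 7×20 = 1190.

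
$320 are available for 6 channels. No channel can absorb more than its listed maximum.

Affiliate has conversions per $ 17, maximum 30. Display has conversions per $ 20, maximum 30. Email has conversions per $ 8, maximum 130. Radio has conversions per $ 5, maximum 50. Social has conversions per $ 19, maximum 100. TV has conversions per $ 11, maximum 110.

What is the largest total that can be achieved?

4620

Rank by conversions per $: Display 20 > Social 19 > Affiliate 17 > TV 11 > Email 8 > Radio 5.
Give Display 30 to hit its cap of 30 ; 290 left.
Social takes 100 to reach its cap of 100 ; 190 left.
Affiliate: +30 to 30 (cap) ; 160 left.
TV: +110 to 110 (cap) ; 50 left.
Email: +50 (room for 130) → 50. Pool exhausted.
Total = 17×30 + 20×30 + 8×50 + 19×100 + 11×110 = 4620.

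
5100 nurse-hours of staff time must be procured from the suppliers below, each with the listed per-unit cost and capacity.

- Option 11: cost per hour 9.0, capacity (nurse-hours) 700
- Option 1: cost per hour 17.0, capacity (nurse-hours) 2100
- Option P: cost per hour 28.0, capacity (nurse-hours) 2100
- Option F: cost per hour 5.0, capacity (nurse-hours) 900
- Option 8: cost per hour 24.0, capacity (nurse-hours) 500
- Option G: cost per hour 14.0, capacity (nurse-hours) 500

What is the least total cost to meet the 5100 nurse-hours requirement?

Cheapest first:
Take 900 from Option F at 5.0 → need 4200 more.
Option 11 (9.0): use full 700 → 3500 nurse-hours to go.
Take 500 from Option G at 14.0 → need 3000 more.
Option 1 at 17.0: take all 2100 nurse-hours → 900 still needed.
Take 500 from Option 8 at 24.0 → need 400 more.
Option P at 28.0: take 400 of its 2100 → requirement met.
Cost = 900×5.0 + 700×9.0 + 500×14.0 + 2100×17.0 + 500×24.0 + 400×28.0 = 76700.

76700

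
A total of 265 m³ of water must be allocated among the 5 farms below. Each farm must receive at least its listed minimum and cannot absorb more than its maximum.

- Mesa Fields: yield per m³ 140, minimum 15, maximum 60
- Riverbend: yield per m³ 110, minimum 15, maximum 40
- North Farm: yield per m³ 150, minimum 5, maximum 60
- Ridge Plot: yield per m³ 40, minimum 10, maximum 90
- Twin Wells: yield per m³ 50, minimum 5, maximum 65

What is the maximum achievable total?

26650

Meeting every minimum uses 15+15+5+10+5 = 50 m³, leaving 215.
Highest yield per m³ first: North Farm 150 > Mesa Fields 140 > Riverbend 110 > Twin Wells 50 > Ridge Plot 40.
Give North Farm 55 more to hit its cap of 60 ; 160 left.
Mesa Fields takes 45 more to reach its cap of 60 ; 115 left.
Riverbend: +25 to 40 (cap) ; 90 left.
Give Twin Wells 60 more to hit its cap of 65 ; 30 left.
Only 30 left; Ridge Plot takes them to reach 40.
Total = 140×60 + 110×40 + 150×60 + 40×40 + 50×65 = 26650.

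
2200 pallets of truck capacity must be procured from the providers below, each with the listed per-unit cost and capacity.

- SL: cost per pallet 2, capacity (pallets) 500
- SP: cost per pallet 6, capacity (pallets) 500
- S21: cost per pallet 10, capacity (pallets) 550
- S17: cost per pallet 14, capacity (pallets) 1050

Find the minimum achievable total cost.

18600

Cheapest first:
SL (2): use full 500 — 1700 pallets to go.
SP at 6: take all 500 pallets — 1200 still needed.
S21 (10): use full 550 — 650 pallets to go.
S17 at 14: take 650 of its 1050 — requirement met.
Cost = 500×2 + 500×6 + 550×10 + 650×14 = 18600.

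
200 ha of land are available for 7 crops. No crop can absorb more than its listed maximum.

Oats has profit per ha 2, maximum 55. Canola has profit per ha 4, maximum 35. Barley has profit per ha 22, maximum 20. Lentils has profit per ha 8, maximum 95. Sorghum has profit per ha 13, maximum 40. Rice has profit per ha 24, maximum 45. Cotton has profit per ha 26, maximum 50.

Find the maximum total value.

Rank by profit per ha: Cotton 26 > Rice 24 > Barley 22 > Sorghum 13 > Lentils 8 > Canola 4 > Oats 2.
Give Cotton 50 to hit its cap of 50 ; 150 left.
Give Rice 45 to hit its cap of 45 ; 105 left.
Barley: +20 to 20 (cap) ; 85 left.
Give Sorghum 40 to hit its cap of 40 ; 45 left.
Lentils: +45 (room for 95) → 45. Pool exhausted.
Total = 22×20 + 8×45 + 13×40 + 24×45 + 26×50 = 3700.

3700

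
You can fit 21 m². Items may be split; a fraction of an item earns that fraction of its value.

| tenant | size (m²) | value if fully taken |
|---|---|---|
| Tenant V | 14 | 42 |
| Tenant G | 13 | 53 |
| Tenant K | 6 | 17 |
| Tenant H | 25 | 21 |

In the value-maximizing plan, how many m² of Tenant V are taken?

8

Rank by value-to-size ratio: Tenant G 53/13≈4.08, Tenant V 42/14≈3, Tenant K 17/6≈2.83, Tenant H 21/25≈0.84.
Tenant G: take in full, 13 m² for value 53 → 8 left.
Fill the last 8 m² with part of Tenant V: 8/14 of it earns 24.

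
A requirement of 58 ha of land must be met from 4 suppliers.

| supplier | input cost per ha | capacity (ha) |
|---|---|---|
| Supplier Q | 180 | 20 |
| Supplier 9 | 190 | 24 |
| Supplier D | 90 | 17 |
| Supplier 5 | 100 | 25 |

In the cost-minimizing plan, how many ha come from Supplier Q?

Cheapest first:
Supplier D (90): use full 17 — 41 ha to go.
Take 25 from Supplier 5 at 100 — need 16 more.
Supplier Q at 180: take 16 of its 20 — requirement met.
Supplier 9: unused.

16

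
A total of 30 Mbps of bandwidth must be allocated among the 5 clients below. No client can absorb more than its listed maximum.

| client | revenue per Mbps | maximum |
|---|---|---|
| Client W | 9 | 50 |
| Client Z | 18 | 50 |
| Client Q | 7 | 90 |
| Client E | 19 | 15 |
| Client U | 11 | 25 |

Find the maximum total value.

Rank by revenue per Mbps: Client E 19 > Client Z 18 > Client U 11 > Client W 9 > Client Q 7.
Client E: +15 to 15 (cap) → 15 left.
Client Z has room for 50 but only 15 remain, so it gets 15.
Total = 18×15 + 19×15 = 555.

555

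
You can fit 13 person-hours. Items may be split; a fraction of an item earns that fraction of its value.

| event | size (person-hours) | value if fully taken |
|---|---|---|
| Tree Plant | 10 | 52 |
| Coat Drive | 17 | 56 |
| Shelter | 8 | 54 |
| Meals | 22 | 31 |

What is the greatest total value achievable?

Best value per unit of size first: Shelter 54/8≈6.75, Tree Plant 52/10≈5.2, Coat Drive 56/17≈3.29, Meals 31/22≈1.41.
All 8 person-hours of Shelter fit (value 54) — 5 remain.
Fill the last 5 person-hours with part of Tree Plant: 5/10 of it earns 26.
Total value = 80.

80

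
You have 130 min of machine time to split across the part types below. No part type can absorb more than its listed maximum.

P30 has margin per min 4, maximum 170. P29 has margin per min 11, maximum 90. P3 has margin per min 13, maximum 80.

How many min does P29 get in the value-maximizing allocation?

Order the part types by margin per min: P3 13 > P29 11 > P30 4.
Give P3 80 to hit its cap of 80 → 50 left.
P29 has room for 90 but only 50 remain, so it gets 50.

50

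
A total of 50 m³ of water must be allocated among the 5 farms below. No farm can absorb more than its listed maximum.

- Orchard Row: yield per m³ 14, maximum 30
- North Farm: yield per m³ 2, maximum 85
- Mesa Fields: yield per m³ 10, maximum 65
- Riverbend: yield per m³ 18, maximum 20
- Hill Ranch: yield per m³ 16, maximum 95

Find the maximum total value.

840

Highest yield per m³ first: Riverbend 18 > Hill Ranch 16 > Orchard Row 14 > Mesa Fields 10 > North Farm 2.
Riverbend: +20 to 20 (cap) — 30 left.
Hill Ranch: +30 (room for 95) → 30. Pool exhausted.
Total = 18×20 + 16×30 = 840.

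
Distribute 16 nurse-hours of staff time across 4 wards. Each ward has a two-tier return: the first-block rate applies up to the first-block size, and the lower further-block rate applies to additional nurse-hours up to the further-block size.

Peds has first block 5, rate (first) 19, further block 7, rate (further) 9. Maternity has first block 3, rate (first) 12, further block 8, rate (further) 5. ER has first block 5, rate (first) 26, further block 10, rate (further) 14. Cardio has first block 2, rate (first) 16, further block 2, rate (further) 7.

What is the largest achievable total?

313

Rank every tier by rate: ER/T1 26 > Peds/T1 19 > Cardio/T1 16 > ER/T2 14 > Maternity/T1 12 > Peds/T2 9 > Cardio/T2 7 > Maternity/T2 5.
Fill ER T1 block (5 at 26) — 11 left.
Peds/T1 (19): +5 — 6 left.
Cardio/T1 (16): +2 — 4 left.
ER T2 at 14: only 4 left, fill 4.
Total = 26×5 + 19×5 + 16×2 + 14×4 = 313.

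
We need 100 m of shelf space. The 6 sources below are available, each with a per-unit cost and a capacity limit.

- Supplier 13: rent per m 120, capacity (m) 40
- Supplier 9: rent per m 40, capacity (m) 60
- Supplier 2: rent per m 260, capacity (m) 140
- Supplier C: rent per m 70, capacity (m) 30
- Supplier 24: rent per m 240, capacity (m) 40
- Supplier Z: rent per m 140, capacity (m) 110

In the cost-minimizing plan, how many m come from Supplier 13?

Fill from the cheapest source first.
Supplier 9 at 40: take all 60 m ; 40 still needed.
Supplier C at 70: take all 30 m ; 10 still needed.
Take 10 from Supplier 13 at 120 to finish.
Supplier Z, Supplier 24, Supplier 2: unused.

10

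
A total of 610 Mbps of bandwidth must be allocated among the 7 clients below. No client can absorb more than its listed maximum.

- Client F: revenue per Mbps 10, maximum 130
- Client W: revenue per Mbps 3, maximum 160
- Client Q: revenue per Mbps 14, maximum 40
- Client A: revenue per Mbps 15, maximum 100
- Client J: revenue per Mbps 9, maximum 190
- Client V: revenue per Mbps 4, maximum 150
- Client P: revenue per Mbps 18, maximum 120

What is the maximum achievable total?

Order the clients by revenue per Mbps: Client P 18 > Client A 15 > Client Q 14 > Client F 10 > Client J 9 > Client V 4 > Client W 3.
Client P: +120 to 120 (cap) ; 490 left.
Client A takes 100 to reach its cap of 100 ; 390 left.
Client Q takes 40 to reach its cap of 40 ; 350 left.
Client F: +130 to 130 (cap) ; 220 left.
Client J takes 190 to reach its cap of 190 ; 30 left.
Client V has room for 150 but only 30 remain, so it gets 30.
Total = 10×130 + 14×40 + 15×100 + 9×190 + 4×30 + 18×120 = 7350.

7350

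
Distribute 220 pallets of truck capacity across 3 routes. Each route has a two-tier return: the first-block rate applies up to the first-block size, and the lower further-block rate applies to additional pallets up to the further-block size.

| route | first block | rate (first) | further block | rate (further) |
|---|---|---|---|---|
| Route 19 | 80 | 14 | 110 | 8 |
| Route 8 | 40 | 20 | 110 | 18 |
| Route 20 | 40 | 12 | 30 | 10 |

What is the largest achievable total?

3760

Order all 6 blocks by rate: Route 8/tier1 20 > Route 8/tier2 18 > Route 19/tier1 14 > Route 20/tier1 12 > Route 20/tier2 10 > Route 19/tier2 8.
Route 8 tier1 at 20: fill all 40 ; 180 left.
Fill Route 8 tier2 block (110 at 18) ; 70 left.
70 remain; put them into Route 19 tier1 at 14.
Total = 20×40 + 18×110 + 14×70 = 3760.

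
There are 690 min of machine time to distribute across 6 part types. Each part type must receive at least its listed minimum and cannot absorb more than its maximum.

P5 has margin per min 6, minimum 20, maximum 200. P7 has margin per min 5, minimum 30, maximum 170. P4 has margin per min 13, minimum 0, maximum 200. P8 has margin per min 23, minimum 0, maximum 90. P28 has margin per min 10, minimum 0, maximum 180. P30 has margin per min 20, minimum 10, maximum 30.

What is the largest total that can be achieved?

Meeting every minimum uses 20+30+0+0+0+10 = 60 min, leaving 630.
Highest margin per min first: P8 23 > P30 20 > P4 13 > P28 10 > P5 6 > P7 5.
Give P8 90 more to hit its cap of 90 ; 540 left.
Give P30 20 more to hit its cap of 30 ; 520 left.
Give P4 200 more to hit its cap of 200 ; 320 left.
P28: +180 to 180 (cap) ; 140 left.
P5 has room for 180 more but only 140 remain, so it gets 160.
Total = 6×160 + 5×30 + 13×200 + 23×90 + 10×180 + 20×30 = 8180.

8180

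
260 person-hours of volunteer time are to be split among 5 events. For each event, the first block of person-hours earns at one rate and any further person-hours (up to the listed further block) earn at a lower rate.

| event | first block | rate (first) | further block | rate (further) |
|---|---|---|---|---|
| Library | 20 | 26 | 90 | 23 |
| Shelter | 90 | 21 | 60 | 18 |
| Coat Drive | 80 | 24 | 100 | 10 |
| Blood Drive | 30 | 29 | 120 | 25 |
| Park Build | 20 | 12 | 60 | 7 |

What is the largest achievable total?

Rank every tier by rate: Blood Drive/T1 29 > Library/T1 26 > Blood Drive/T2 25 > Coat Drive/T1 24 > Library/T2 23 > Shelter/T1 21 > Shelter/T2 18 > Park Build/T1 12 > Coat Drive/T2 10 > Park Build/T2 7.
Blood Drive T1 at 29: fill all 30 — 230 left.
Library/T1 (26): +20 — 210 left.
Blood Drive T2 at 25: fill all 120 — 90 left.
Coat Drive/T1 (24): +80 — 10 left.
Library/T2: +10 of 90 at 23; pool empty.
Total = 29×30 + 26×20 + 25×120 + 24×80 + 23×10 = 6540.

6540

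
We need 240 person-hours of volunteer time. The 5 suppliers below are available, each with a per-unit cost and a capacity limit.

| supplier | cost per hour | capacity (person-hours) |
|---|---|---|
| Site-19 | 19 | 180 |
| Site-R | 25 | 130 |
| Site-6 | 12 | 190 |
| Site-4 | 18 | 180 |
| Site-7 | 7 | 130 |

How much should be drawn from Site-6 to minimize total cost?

Cheapest first:
Site-7 at 7: take all 130 person-hours → 110 still needed.
Take 110 from Site-6 at 12 to finish.
Site-4, Site-19, Site-R: unused.

110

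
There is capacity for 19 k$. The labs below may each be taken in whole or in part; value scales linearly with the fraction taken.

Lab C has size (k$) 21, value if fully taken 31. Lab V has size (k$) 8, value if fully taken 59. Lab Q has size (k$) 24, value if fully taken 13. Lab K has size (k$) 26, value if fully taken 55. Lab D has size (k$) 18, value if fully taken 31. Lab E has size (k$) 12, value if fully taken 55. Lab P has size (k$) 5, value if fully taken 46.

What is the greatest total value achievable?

Best value per unit of size first: Lab P 46/5≈9.2, Lab V 59/8≈7.38, Lab E 55/12≈4.58, Lab K 55/26≈2.12, Lab D 31/18≈1.72, Lab C 31/21≈1.48, Lab Q 13/24≈0.542.
Lab P: take in full, 5 k$ for value 46 — 14 left.
All 8 k$ of Lab V fit (value 59) — 6 remain.
Fill the last 6 k$ with part of Lab E: 6/12 of it earns 27.5.
Total value = 132.5.

132.5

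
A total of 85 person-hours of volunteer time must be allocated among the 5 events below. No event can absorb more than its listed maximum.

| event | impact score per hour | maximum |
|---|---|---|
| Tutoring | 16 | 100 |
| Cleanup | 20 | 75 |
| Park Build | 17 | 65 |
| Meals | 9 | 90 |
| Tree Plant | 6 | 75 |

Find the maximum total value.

1670

Order the events by impact score per hour: Cleanup 20 > Park Build 17 > Tutoring 16 > Meals 9 > Tree Plant 6.
Cleanup takes 75 to reach its cap of 75 ; 10 left.
Only 10 left; Park Build takes them to reach 10.
Total = 20×75 + 17×10 = 1670.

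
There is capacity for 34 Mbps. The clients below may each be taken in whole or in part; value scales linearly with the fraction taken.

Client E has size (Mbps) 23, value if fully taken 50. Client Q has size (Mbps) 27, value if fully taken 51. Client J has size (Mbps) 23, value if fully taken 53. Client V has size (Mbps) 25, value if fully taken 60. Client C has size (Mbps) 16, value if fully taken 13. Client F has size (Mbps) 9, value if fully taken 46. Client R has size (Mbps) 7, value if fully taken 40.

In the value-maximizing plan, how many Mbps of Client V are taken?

18

Rank by value-to-size ratio: Client R 40/7≈5.71, Client F 46/9≈5.11, Client V 60/25≈2.4, Client J 53/23≈2.3, Client E 50/23≈2.17, Client Q 51/27≈1.89, Client C 13/16≈0.812.
Client R: take in full, 7 Mbps for value 40 → 27 left.
All 9 Mbps of Client F fit (value 46) → 18 remain.
Fill the last 18 Mbps with part of Client V: 18/25 of it earns 43.2.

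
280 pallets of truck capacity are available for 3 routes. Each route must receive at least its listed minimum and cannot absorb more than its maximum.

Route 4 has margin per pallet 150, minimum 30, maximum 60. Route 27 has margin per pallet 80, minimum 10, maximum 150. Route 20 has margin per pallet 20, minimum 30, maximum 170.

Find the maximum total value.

22400

Meeting every minimum uses 30+10+30 = 70 pallets, leaving 210.
Highest margin per pallet first: Route 4 150 > Route 27 80 > Route 20 20.
Give Route 4 30 more to hit its cap of 60 — 180 left.
Route 27 takes 140 more to reach its cap of 150 — 40 left.
Only 40 left; Route 20 takes them to reach 70.
Total = 150×60 + 80×150 + 20×70 = 22400.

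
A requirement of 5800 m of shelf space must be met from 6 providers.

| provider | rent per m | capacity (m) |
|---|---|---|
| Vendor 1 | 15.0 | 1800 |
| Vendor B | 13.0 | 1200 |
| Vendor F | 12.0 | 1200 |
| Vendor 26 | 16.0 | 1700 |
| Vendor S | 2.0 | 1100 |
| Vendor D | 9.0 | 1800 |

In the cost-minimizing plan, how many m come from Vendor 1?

500

Cheapest first:
Vendor S at 2.0: take all 1100 m → 4700 still needed.
Vendor D at 9.0: take all 1800 m → 2900 still needed.
Take 1200 from Vendor F at 12.0 → need 1700 more.
Vendor B (13.0): use full 1200 → 500 m to go.
Vendor 1 (15.0): take the remaining 500 → done.
Vendor 26: unused.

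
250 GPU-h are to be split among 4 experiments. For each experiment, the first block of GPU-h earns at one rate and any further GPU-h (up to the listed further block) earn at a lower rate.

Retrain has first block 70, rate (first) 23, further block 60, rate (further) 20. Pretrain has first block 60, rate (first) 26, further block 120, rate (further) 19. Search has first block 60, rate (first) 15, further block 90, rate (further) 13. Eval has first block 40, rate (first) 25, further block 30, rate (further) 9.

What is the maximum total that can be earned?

5750

Order all 8 blocks by rate: Pretrain/T1 26 > Eval/T1 25 > Retrain/T1 23 > Retrain/T2 20 > Pretrain/T2 19 > Search/T1 15 > Search/T2 13 > Eval/T2 9.
Pretrain T1 at 26: fill all 60 → 190 left.
Eval/T1 (25): +40 → 150 left.
Retrain/T1 (23): +70 → 80 left.
Fill Retrain T2 block (60 at 20) → 20 left.
Pretrain/T2: +20 of 120 at 19; pool empty.
Total = 26×60 + 25×40 + 23×70 + 20×60 + 19×20 = 5750.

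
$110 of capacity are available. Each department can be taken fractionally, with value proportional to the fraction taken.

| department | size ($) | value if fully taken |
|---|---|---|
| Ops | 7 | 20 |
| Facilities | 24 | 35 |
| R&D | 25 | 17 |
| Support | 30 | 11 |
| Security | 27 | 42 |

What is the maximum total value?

123.9

Sort by value density: Ops 20/7≈2.86, Security 42/27≈1.56, Facilities 35/24≈1.46, R&D 17/25≈0.68, Support 11/30≈0.367.
Ops: take in full, 7 $ for value 20 — 103 left.
Take all of Security (27 $, value 42) — 76 $ left.
Take all of Facilities (24 $, value 35) — 52 $ left.
All 25 $ of R&D fit (value 17) — 27 remain.
Only 27 $ remain; take 27/30 of Support for value 11×27/30 = 9.9.
Total value = 123.9.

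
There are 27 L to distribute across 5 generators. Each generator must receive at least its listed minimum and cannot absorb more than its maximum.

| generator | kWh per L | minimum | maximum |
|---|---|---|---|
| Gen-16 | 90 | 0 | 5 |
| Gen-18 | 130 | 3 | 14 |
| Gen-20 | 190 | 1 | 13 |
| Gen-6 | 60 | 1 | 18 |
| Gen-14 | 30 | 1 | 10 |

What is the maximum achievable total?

Meeting every minimum uses 0+3+1+1+1 = 6 L, leaving 21.
Highest kWh per L first: Gen-20 190 > Gen-18 130 > Gen-16 90 > Gen-6 60 > Gen-14 30.
Gen-20 takes 12 more to reach its cap of 13 ; 9 left.
Only 9 left; Gen-18 takes them to reach 12.
Total = 130×12 + 190×13 + 60×1 + 30×1 = 4120.

4120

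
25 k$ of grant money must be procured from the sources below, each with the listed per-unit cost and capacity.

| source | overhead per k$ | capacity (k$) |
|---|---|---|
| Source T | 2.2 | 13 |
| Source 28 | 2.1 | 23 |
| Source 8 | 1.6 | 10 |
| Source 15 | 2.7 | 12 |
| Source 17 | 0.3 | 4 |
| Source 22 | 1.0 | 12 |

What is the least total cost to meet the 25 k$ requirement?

27.6

Use sources in increasing cost order.
Source 17 (0.3): use full 4 → 21 k$ to go.
Source 22 (1.0): use full 12 → 9 k$ to go.
Source 8 at 1.6: take 9 of its 10 → requirement met.
Source 28, Source T, Source 15: unused.
Cost = 4×0.3 + 12×1.0 + 9×1.6 = 27.6.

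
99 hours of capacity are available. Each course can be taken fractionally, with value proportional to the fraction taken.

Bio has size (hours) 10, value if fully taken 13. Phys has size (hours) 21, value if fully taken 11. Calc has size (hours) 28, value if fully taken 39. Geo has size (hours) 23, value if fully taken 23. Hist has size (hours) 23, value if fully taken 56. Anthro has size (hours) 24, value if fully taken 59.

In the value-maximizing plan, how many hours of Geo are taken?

Sort by value density: Anthro 59/24≈2.46, Hist 56/23≈2.43, Calc 39/28≈1.39, Bio 13/10≈1.3, Geo 23/23≈1, Phys 11/21≈0.524.
All 24 hours of Anthro fit (value 59) — 75 remain.
All 23 hours of Hist fit (value 56) — 52 remain.
Take all of Calc (28 hours, value 39) — 24 hours left.
Take all of Bio (10 hours, value 13) — 14 hours left.
Only 14 hours remain; take 14/23 of Geo for value 23×14/23 = 14.

14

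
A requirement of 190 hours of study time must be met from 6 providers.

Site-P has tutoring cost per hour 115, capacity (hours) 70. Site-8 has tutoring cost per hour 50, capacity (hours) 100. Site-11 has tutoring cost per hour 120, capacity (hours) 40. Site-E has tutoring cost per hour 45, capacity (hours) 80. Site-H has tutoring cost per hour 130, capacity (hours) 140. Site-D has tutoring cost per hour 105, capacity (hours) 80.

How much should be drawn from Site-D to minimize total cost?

Cheapest first:
Site-E at 45: take all 80 hours — 110 still needed.
Take 100 from Site-8 at 50 — need 10 more.
Site-D (105): take the remaining 10 — done.
Site-P, Site-11, Site-H: unused.

10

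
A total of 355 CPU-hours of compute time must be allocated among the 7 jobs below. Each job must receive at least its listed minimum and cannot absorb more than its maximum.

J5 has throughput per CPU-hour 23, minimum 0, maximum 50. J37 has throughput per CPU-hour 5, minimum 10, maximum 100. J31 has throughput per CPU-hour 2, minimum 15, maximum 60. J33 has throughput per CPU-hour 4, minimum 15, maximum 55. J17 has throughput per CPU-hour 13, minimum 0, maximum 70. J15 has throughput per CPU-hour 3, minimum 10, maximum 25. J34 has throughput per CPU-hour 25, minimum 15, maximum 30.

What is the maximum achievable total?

Meeting every minimum uses 0+10+15+15+0+10+15 = 65 CPU-hours, leaving 290.
Highest throughput per CPU-hour first: J34 25 > J5 23 > J17 13 > J37 5 > J33 4 > J15 3 > J31 2.
J34 takes 15 more to reach its cap of 30 ; 275 left.
J5 takes 50 more to reach its cap of 50 ; 225 left.
J17: +70 to 70 (cap) ; 155 left.
J37 takes 90 more to reach its cap of 100 ; 65 left.
J33: +40 to 55 (cap) ; 25 left.
Give J15 15 more to hit its cap of 25 ; 10 left.
Only 10 left; J31 takes them to reach 25.
Total = 23×50 + 5×100 + 2×25 + 4×55 + 13×70 + 3×25 + 25×30 = 3655.

3655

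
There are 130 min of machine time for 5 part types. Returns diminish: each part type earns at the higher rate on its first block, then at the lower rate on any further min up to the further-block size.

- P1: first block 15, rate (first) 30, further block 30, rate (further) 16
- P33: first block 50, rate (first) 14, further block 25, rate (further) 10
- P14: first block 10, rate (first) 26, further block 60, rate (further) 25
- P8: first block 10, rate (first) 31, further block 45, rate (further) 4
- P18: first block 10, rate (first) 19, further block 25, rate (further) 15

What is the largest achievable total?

Order all 10 blocks by rate: P8/first 31 > P1/first 30 > P14/first 26 > P14/second 25 > P18/first 19 > P1/second 16 > P18/second 15 > P33/first 14 > P33/second 10 > P8/second 4.
P8 first at 31: fill all 10 — 120 left.
Fill P1 first block (15 at 30) — 105 left.
P14/first (26): +10 — 95 left.
P14/second (25): +60 — 35 left.
P18/first (19): +10 — 25 left.
25 remain; put them into P1 second at 16.
Total = 31×10 + 30×15 + 26×10 + 25×60 + 19×10 + 16×25 = 3110.

3110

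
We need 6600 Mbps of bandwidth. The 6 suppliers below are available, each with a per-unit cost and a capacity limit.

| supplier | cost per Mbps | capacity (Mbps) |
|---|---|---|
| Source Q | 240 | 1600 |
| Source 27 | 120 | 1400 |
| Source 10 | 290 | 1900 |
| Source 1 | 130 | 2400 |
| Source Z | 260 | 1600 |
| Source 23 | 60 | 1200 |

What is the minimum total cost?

936000

Fill from the cheapest supplier first.
Source 23 (60): use full 1200 → 5400 Mbps to go.
Source 27 (120): use full 1400 → 4000 Mbps to go.
Source 1 (130): use full 2400 → 1600 Mbps to go.
Source Q at 240: take all 1600 Mbps → 0 still needed.
Source Z, Source 10: unused.
Cost = 1200×60 + 1400×120 + 2400×130 + 1600×240 = 936000.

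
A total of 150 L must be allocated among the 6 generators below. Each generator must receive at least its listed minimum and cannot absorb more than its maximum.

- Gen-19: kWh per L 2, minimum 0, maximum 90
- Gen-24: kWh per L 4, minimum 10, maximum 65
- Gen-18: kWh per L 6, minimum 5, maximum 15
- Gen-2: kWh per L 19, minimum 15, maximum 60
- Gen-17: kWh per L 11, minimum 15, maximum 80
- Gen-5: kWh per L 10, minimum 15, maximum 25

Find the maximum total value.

2020

Meeting every minimum uses 0+10+5+15+15+15 = 60 L, leaving 90.
Highest kWh per L first: Gen-2 19 > Gen-17 11 > Gen-5 10 > Gen-18 6 > Gen-24 4 > Gen-19 2.
Gen-2 takes 45 more to reach its cap of 60 → 45 left.
Only 45 left; Gen-17 takes them to reach 60.
Total = 4×10 + 6×5 + 19×60 + 11×60 + 10×15 = 2020.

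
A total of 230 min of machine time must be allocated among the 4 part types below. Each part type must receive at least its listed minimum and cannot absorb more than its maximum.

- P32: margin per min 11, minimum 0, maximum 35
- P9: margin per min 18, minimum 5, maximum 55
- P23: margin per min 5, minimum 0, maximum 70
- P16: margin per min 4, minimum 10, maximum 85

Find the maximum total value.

Meeting every minimum uses 0+5+0+10 = 15 min, leaving 215.
Rank by margin per min: P9 18 > P32 11 > P23 5 > P16 4.
Give P9 50 more to hit its cap of 55 → 165 left.
Give P32 35 more to hit its cap of 35 → 130 left.
P23 takes 70 more to reach its cap of 70 → 60 left.
Only 60 left; P16 takes them to reach 70.
Total = 11×35 + 18×55 + 5×70 + 4×70 = 2005.

2005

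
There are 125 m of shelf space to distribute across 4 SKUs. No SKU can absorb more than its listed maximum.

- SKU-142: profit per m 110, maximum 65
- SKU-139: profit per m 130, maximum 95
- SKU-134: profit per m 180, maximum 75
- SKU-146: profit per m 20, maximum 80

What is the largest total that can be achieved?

20000

Highest profit per m first: SKU-134 180 > SKU-139 130 > SKU-142 110 > SKU-146 20.
SKU-134 takes 75 to reach its cap of 75 ; 50 left.
SKU-139 has room for 95 but only 50 remain, so it gets 50.
Total = 130×50 + 180×75 = 20000.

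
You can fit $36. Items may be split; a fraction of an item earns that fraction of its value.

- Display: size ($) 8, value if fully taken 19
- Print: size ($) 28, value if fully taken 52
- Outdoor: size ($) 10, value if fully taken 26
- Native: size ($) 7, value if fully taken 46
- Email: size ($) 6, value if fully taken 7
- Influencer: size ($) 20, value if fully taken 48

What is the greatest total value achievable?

117.6

Sort by value density: Native 46/7≈6.57, Outdoor 26/10≈2.6, Influencer 48/20≈2.4, Display 19/8≈2.38, Print 52/28≈1.86, Email 7/6≈1.17.
All 7 $ of Native fit (value 46) → 29 remain.
Take all of Outdoor (10 $, value 26) → 19 $ left.
Fill the last 19 $ with part of Influencer: 19/20 of it earns 45.6.
Total value = 117.6.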